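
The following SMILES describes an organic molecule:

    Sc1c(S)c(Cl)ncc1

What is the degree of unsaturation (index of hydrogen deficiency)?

Molecular formula: C5H4ClNS2.
DoU = (2C + 2 + N − H − X) / 2, where X is the halogen count and O/S are ignored.
    = (2·5 + 2 + 1 − 4 − 1) / 2 = 8 / 2 = 4.

4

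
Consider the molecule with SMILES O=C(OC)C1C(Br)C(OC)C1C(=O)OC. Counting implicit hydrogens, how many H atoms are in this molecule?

13

Walk through each heavy atom and fill implicit hydrogens from standard valence (C 4, N 3, O 2, S 2, halogen 1):
  atom 1: O, bond orders sum to 2 (valence 2) → 0 H
  atom 2: C, bond orders sum to 4 (valence 4) → 0 H
  atom 3: O, bond orders sum to 2 (valence 2) → 0 H
  atom 4: C, bond orders sum to 1 (valence 4) → 3 H
  atom 5: C, bond orders sum to 3 (valence 4) → 1 H
  atom 6: C, bond orders sum to 3 (valence 4) → 1 H
  atom 7: Br (halogen, monovalent) → 0 H
  atom 8: C, bond orders sum to 3 (valence 4) → 1 H
  atom 9: O, bond orders sum to 2 (valence 2) → 0 H
  atom 10: C, bond orders sum to 1 (valence 4) → 3 H
  atom 11: C, bond orders sum to 3 (valence 4) → 1 H
  atom 12: C, bond orders sum to 4 (valence 4) → 0 H
  atom 13: O, bond orders sum to 2 (valence 2) → 0 H
  atom 14: O, bond orders sum to 2 (valence 2) → 0 H
  atom 15: C, bond orders sum to 1 (valence 4) → 3 H
Total hydrogens: 13.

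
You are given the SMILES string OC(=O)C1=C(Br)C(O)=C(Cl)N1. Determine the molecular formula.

C5H3BrClNO3

Walk through each heavy atom and fill implicit hydrogens from standard valence (C 4, N 3, O 2, S 2, halogen 1):
  atom 1: O, bond orders sum to 1 (valence 2) → 1 H
  atom 2: C, bond orders sum to 4 (valence 4) → 0 H
  atom 3: O, bond orders sum to 2 (valence 2) → 0 H
  atom 4: C, bond orders sum to 4 (valence 4) → 0 H
  atom 5: C, bond orders sum to 4 (valence 4) → 0 H
  atom 6: Br (halogen, monovalent) → 0 H
  atom 7: C, bond orders sum to 4 (valence 4) → 0 H
  atom 8: O, bond orders sum to 1 (valence 2) → 1 H
  atom 9: C, bond orders sum to 4 (valence 4) → 0 H
  atom 10: Cl (halogen, monovalent) → 0 H
  atom 11: N, bond orders sum to 2 (valence 3) → 1 H
Totals → C:5, H:3, Br:1, Cl:1, N:1, O:3.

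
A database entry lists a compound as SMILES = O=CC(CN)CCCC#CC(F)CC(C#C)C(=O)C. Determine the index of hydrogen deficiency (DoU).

Molecular formula: C15H20FNO2.
DoU = (2C + 2 + N − H − X) / 2, where X is the halogen count and O/S are ignored.
    = (2·15 + 2 + 1 − 20 − 1) / 2 = 12 / 2 = 6.

6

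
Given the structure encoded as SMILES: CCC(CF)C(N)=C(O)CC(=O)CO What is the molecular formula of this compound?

C9H16FNO3

Walk through each heavy atom and fill implicit hydrogens from standard valence (C 4, N 3, O 2, S 2, halogen 1):
  atom 1: C, bond orders sum to 1 (valence 4) → 3 H
  atom 2: C, bond orders sum to 2 (valence 4) → 2 H
  atom 3: C, bond orders sum to 3 (valence 4) → 1 H
  atom 4: C, bond orders sum to 2 (valence 4) → 2 H
  atom 5: F (halogen, monovalent) → 0 H
  atom 6: C, bond orders sum to 4 (valence 4) → 0 H
  atom 7: N, bond orders sum to 1 (valence 3) → 2 H
  atom 8: C, bond orders sum to 4 (valence 4) → 0 H
  atom 9: O, bond orders sum to 1 (valence 2) → 1 H
  atom 10: C, bond orders sum to 2 (valence 4) → 2 H
  atom 11: C, bond orders sum to 4 (valence 4) → 0 H
  atom 12: O, bond orders sum to 2 (valence 2) → 0 H
  atom 13: C, bond orders sum to 2 (valence 4) → 2 H
  atom 14: O, bond orders sum to 1 (valence 2) → 1 H
Totals → C:9, H:16, F:1, N:1, O:3.
In Hill order: C9H16FNO3.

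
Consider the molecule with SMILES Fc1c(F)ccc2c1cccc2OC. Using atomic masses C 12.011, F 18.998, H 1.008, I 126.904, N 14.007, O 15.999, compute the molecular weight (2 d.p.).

First, the molecular formula is C11H8F2O (counting implicit H from valence).
  C: 11 × 12.011 = 132.121
  F: 2 × 18.998 = 37.996
  H: 8 × 1.008 = 8.064
  O: 1 × 15.999 = 15.999
Sum: 11×12.011 + 2×18.998 + 8×1.008 + 1×15.999 = 194.180 → 194.18 g/mol.

194.18 g/mol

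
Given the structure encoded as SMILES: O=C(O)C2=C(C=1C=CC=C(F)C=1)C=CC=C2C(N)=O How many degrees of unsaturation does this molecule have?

10

Degree of unsaturation = (number of rings) + (number of π bonds).
Ring closures in the SMILES: 2.
π bonds: 8 double bonds (each 1 DoU) → 8 DoU from unsaturation.
Total DoU = 2 + 8 = 10.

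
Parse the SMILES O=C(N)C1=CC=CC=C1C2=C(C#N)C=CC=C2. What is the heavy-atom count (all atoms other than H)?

Every atom symbol written in the SMILES (organic subset) is one heavy atom; implicit H are not written.
Heavy atoms by element → C:14, N:2, O:1.
Total: 17.

17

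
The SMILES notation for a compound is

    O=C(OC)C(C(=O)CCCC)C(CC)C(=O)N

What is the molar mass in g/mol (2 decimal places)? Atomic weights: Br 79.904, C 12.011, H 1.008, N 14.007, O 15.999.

First, the molecular formula is C12H21NO4 (counting implicit H from valence).
  C: 12 × 12.011 = 144.132
  H: 21 × 1.008 = 21.168
  N: 1 × 14.007 = 14.007
  O: 4 × 15.999 = 63.996
Sum: 12×12.011 + 21×1.008 + 1×14.007 + 4×15.999 = 243.303 → 243.30 g/mol.

243.30 g/mol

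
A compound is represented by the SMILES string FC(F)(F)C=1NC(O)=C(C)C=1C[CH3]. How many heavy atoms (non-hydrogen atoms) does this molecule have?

Every atom symbol written in the SMILES (organic subset) is one heavy atom; implicit H are not written.
Heavy atoms by element → C:8, F:3, N:1, O:1.
Total: 13.

13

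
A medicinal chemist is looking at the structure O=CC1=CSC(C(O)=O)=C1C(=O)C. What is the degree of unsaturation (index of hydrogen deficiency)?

Molecular formula: C8H6O4S.
DoU = (2C + 2 + N − H − X) / 2, where X is the halogen count and O/S are ignored.
    = (2·8 + 2 + 0 − 6 − 0) / 2 = 12 / 2 = 6.

6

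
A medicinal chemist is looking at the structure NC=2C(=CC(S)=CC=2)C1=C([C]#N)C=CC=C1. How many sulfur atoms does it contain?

Scan the SMILES for S atoms (remember two-letter symbols like Cl and Br are single atoms).
Sulfur count: 1.

1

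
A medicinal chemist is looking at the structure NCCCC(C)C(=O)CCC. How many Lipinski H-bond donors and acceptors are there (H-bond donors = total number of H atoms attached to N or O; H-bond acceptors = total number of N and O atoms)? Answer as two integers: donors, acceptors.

Donors: find every N or O and count the H atoms it carries.
  atom 1 (N): bond orders sum to 1 → 2 H
  atom 8 (O): bond orders sum to 2 → 0 H
Lipinski HBD = 2.
Acceptors: N atoms = 1, O atoms = 1 → HBA = 2.

2, 2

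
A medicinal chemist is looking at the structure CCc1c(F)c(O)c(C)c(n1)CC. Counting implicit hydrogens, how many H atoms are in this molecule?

Walk through each heavy atom and fill implicit hydrogens from standard valence (C 4, N 3, O 2, S 2, halogen 1); for lowercase aromatic atoms, an aromatic c carries 1 H when it has two neighbours and 0 H with three, and aromatic n carries 0 H:
  atom 1: C, bond orders sum to 1 (valence 4) → 3 H
  atom 2: C, bond orders sum to 2 (valence 4) → 2 H
  atom 3: aromatic c, 3 neighbours → 0 H
  atom 4: aromatic c, 3 neighbours → 0 H
  atom 5: F (halogen, monovalent) → 0 H
  atom 6: aromatic c, 3 neighbours → 0 H
  atom 7: O, bond orders sum to 1 (valence 2) → 1 H
  atom 8: aromatic c, 3 neighbours → 0 H
  atom 9: C, bond orders sum to 1 (valence 4) → 3 H
  atom 10: aromatic c, 3 neighbours → 0 H
  atom 11: aromatic n, 2 neighbours → 0 H
  atom 12: C, bond orders sum to 2 (valence 4) → 2 H
  atom 13: C, bond orders sum to 1 (valence 4) → 3 H
Total hydrogens: 14.

14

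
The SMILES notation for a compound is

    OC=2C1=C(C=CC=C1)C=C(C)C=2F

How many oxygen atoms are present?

1

Scan the SMILES for O atoms (remember two-letter symbols like Cl and Br are single atoms).
Oxygen count: 1.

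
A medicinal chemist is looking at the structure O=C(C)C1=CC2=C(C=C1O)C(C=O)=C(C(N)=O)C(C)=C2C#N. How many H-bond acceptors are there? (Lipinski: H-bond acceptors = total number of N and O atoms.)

N atoms: 2; O atoms: 4.
Lipinski HBA = 2 + 4 = 6.

6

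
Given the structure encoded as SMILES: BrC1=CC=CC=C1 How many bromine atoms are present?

1

Scan the SMILES for Br atoms (remember two-letter symbols like Cl and Br are single atoms).
Bromine count: 1.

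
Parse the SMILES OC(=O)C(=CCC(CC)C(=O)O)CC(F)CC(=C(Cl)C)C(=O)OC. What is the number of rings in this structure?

In SMILES, each pair of matching ring-closure digits denotes one ring-closing bond; the number of such bonds equals the number of independent rings.
Ring-closure bonds here: 0.

0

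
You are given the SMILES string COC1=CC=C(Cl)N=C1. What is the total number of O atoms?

Scan the SMILES for O atoms (remember two-letter symbols like Cl and Br are single atoms).
Oxygen count: 1.

1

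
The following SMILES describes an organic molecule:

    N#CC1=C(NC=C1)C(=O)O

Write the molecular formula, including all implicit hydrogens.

Walk through each heavy atom and fill implicit hydrogens from standard valence (C 4, N 3, O 2, S 2, halogen 1):
  atom 1: N, bond orders sum to 3 (valence 3) → 0 H
  atom 2: C, bond orders sum to 4 (valence 4) → 0 H
  atom 3: C, bond orders sum to 4 (valence 4) → 0 H
  atom 4: C, bond orders sum to 4 (valence 4) → 0 H
  atom 5: N, bond orders sum to 2 (valence 3) → 1 H
  atom 6: C, bond orders sum to 3 (valence 4) → 1 H
  atom 7: C, bond orders sum to 3 (valence 4) → 1 H
  atom 8: C, bond orders sum to 4 (valence 4) → 0 H
  atom 9: O, bond orders sum to 2 (valence 2) → 0 H
  atom 10: O, bond orders sum to 1 (valence 2) → 1 H
Totals → C:6, H:4, N:2, O:2.

C6H4N2O2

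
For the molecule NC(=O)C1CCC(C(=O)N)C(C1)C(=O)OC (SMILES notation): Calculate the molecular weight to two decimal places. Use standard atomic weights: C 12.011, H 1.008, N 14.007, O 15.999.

First, the molecular formula is C10H16N2O4 (counting implicit H from valence).
  C: 10 × 12.011 = 120.110
  H: 16 × 1.008 = 16.128
  N: 2 × 14.007 = 28.014
  O: 4 × 15.999 = 63.996
Sum: 10×12.011 + 16×1.008 + 2×14.007 + 4×15.999 = 228.248 → 228.25 g/mol.

228.25 g/mol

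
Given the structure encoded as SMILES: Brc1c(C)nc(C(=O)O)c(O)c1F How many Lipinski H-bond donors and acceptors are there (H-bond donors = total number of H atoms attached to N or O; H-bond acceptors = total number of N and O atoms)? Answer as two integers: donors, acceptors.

Donors: find every N or O and count the H atoms it carries.
  atom 5 (N): bond orders sum to 3 → 0 H
  atom 8 (O): bond orders sum to 2 → 0 H
  atom 9 (O): bond orders sum to 1 → 1 H
  atom 11 (O): bond orders sum to 1 → 1 H
Lipinski HBD = 2.
Acceptors: N atoms = 1, O atoms = 3 → HBA = 4.

2, 4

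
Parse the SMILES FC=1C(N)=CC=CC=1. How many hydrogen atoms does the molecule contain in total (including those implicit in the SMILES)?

Walk through each heavy atom and fill implicit hydrogens from standard valence (C 4, N 3, O 2, S 2, halogen 1):
  atom 1: F (halogen, monovalent) → 0 H
  atom 2: C, bond orders sum to 4 (valence 4) → 0 H
  atom 3: C, bond orders sum to 4 (valence 4) → 0 H
  atom 4: N, bond orders sum to 1 (valence 3) → 2 H
  atom 5: C, bond orders sum to 3 (valence 4) → 1 H
  atom 6: C, bond orders sum to 3 (valence 4) → 1 H
  atom 7: C, bond orders sum to 3 (valence 4) → 1 H
  atom 8: C, bond orders sum to 3 (valence 4) → 1 H
Total hydrogens: 6.

6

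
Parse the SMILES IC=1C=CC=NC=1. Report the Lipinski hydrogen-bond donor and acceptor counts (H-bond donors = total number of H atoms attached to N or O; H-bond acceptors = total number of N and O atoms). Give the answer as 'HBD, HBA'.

0, 1

Donors: find every N or O and count the H atoms it carries.
  atom 6 (N): bond orders sum to 3 → 0 H
Lipinski HBD = 0.
Acceptors: N atoms = 1, O atoms = 0 → HBA = 1.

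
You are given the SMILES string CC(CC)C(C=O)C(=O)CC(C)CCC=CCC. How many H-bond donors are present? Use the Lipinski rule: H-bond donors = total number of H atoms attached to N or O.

0

Donors: find every N or O and count the H atoms it carries.
  atom 7 (O): bond orders sum to 2 → 0 H
  atom 9 (O): bond orders sum to 2 → 0 H
Lipinski HBD = 0.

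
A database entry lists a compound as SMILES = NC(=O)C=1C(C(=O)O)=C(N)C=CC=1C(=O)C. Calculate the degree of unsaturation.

Degree of unsaturation = (number of rings) + (number of π bonds).
Ring closures in the SMILES: 1.
π bonds: 6 double bonds (each 1 DoU) → 6 DoU from unsaturation.
Total DoU = 1 + 6 = 7.

7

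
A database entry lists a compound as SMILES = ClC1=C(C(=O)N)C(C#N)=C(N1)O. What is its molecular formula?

Walk through each heavy atom and fill implicit hydrogens from standard valence (C 4, N 3, O 2, S 2, halogen 1):
  atom 1: Cl (halogen, monovalent) → 0 H
  atom 2: C, bond orders sum to 4 (valence 4) → 0 H
  atom 3: C, bond orders sum to 4 (valence 4) → 0 H
  atom 4: C, bond orders sum to 4 (valence 4) → 0 H
  atom 5: O, bond orders sum to 2 (valence 2) → 0 H
  atom 6: N, bond orders sum to 1 (valence 3) → 2 H
  atom 7: C, bond orders sum to 4 (valence 4) → 0 H
  atom 8: C, bond orders sum to 4 (valence 4) → 0 H
  atom 9: N, bond orders sum to 3 (valence 3) → 0 H
  atom 10: C, bond orders sum to 4 (valence 4) → 0 H
  atom 11: N, bond orders sum to 2 (valence 3) → 1 H
  atom 12: O, bond orders sum to 1 (valence 2) → 1 H
Totals → C:6, H:4, Cl:1, N:3, O:2.

C6H4ClN3O2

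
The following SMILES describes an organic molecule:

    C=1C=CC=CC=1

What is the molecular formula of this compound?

C6H6

Walk through each heavy atom and fill implicit hydrogens from standard valence (C 4, N 3, O 2, S 2, halogen 1):
  atom 1: C, bond orders sum to 3 (valence 4) → 1 H
  atom 2: C, bond orders sum to 3 (valence 4) → 1 H
  atom 3: C, bond orders sum to 3 (valence 4) → 1 H
  atom 4: C, bond orders sum to 3 (valence 4) → 1 H
  atom 5: C, bond orders sum to 3 (valence 4) → 1 H
  atom 6: C, bond orders sum to 3 (valence 4) → 1 H
Totals → C:6, H:6.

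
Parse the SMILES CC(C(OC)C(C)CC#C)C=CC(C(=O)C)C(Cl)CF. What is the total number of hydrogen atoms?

24

Walk through each heavy atom and fill implicit hydrogens from standard valence (C 4, N 3, O 2, S 2, halogen 1):
  atom 1: C, bond orders sum to 1 (valence 4) → 3 H
  atom 2: C, bond orders sum to 3 (valence 4) → 1 H
  atom 3: C, bond orders sum to 3 (valence 4) → 1 H
  atom 4: O, bond orders sum to 2 (valence 2) → 0 H
  atom 5: C, bond orders sum to 1 (valence 4) → 3 H
  atom 6: C, bond orders sum to 3 (valence 4) → 1 H
  atom 7: C, bond orders sum to 1 (valence 4) → 3 H
  atom 8: C, bond orders sum to 2 (valence 4) → 2 H
  atom 9: C, bond orders sum to 4 (valence 4) → 0 H
  atom 10: C, bond orders sum to 3 (valence 4) → 1 H
  atom 11: C, bond orders sum to 3 (valence 4) → 1 H
  atom 12: C, bond orders sum to 3 (valence 4) → 1 H
  atom 13: C, bond orders sum to 3 (valence 4) → 1 H
  atom 14: C, bond orders sum to 4 (valence 4) → 0 H
  atom 15: O, bond orders sum to 2 (valence 2) → 0 H
  atom 16: C, bond orders sum to 1 (valence 4) → 3 H
  atom 17: C, bond orders sum to 3 (valence 4) → 1 H
  atom 18: Cl (halogen, monovalent) → 0 H
  atom 19: C, bond orders sum to 2 (valence 4) → 2 H
  atom 20: F (halogen, monovalent) → 0 H
Total hydrogens: 24.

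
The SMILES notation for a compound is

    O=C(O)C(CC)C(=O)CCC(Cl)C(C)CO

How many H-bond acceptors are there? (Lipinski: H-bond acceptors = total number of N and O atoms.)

4

N atoms: 0; O atoms: 4.
Lipinski HBA = 0 + 4 = 4.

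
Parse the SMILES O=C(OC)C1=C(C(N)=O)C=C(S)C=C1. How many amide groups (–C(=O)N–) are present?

The amide motif appears at heavy-atom position 7 in the SMILES.
Other groups present: 1 ester, 1 thiol.
Amide count: 1.

1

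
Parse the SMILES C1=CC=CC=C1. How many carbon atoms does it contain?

Count every carbon token in the SMILES (each C, including those in ring-closure positions and inside branches).
Carbon count: 6.

6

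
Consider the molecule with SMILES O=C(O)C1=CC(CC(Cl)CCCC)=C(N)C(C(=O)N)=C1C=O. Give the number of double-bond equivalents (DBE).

Molecular formula: C15H19ClN2O4.
DoU = (2C + 2 + N − H − X) / 2, where X is the halogen count and O/S are ignored.
    = (2·15 + 2 + 2 − 19 − 1) / 2 = 14 / 2 = 7.

7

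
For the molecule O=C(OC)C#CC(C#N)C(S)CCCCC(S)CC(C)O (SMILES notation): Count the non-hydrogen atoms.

21

Every atom symbol written in the SMILES (organic subset) is one heavy atom; implicit H are not written.
Heavy atoms by element → C:15, N:1, O:3, S:2.
Total: 21.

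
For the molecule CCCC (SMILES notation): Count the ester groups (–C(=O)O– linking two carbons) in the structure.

0

Scan the SMILES for the ester motif — none present.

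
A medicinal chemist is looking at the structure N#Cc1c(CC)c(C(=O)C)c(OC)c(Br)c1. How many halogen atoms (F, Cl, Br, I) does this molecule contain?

1

Halogen atoms appear at heavy-atom position 15 (1×Br).
Other groups present: 1 ether, 1 ketone, 1 nitrile.
Halogen count: 1.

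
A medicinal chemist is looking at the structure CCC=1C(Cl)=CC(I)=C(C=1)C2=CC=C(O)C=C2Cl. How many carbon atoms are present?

Count every carbon token in the SMILES (each C, including those in ring-closure positions and inside branches).
Carbon count: 14.

14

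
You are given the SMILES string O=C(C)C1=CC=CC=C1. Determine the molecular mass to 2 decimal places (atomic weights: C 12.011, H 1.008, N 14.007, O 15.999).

First, the molecular formula is C8H8O (counting implicit H from valence).
  C: 8 × 12.011 = 96.088
  H: 8 × 1.008 = 8.064
  O: 1 × 15.999 = 15.999
Sum: 8×12.011 + 8×1.008 + 1×15.999 = 120.151 → 120.15 g/mol.

120.15 g/mol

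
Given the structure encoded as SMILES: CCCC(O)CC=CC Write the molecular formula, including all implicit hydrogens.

C8H16O

Walk through each heavy atom and fill implicit hydrogens from standard valence (C 4, N 3, O 2, S 2, halogen 1):
  atom 1: C, bond orders sum to 1 (valence 4) → 3 H
  atom 2: C, bond orders sum to 2 (valence 4) → 2 H
  atom 3: C, bond orders sum to 2 (valence 4) → 2 H
  atom 4: C, bond orders sum to 3 (valence 4) → 1 H
  atom 5: O, bond orders sum to 1 (valence 2) → 1 H
  atom 6: C, bond orders sum to 2 (valence 4) → 2 H
  atom 7: C, bond orders sum to 3 (valence 4) → 1 H
  atom 8: C, bond orders sum to 3 (valence 4) → 1 H
  atom 9: C, bond orders sum to 1 (valence 4) → 3 H
Totals → C:8, H:16, O:1.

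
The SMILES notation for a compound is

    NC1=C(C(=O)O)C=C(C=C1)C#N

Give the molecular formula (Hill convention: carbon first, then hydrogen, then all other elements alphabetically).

C8H6N2O2

Walk through each heavy atom and fill implicit hydrogens from standard valence (C 4, N 3, O 2, S 2, halogen 1):
  atom 1: N, bond orders sum to 1 (valence 3) → 2 H
  atom 2: C, bond orders sum to 4 (valence 4) → 0 H
  atom 3: C, bond orders sum to 4 (valence 4) → 0 H
  atom 4: C, bond orders sum to 4 (valence 4) → 0 H
  atom 5: O, bond orders sum to 2 (valence 2) → 0 H
  atom 6: O, bond orders sum to 1 (valence 2) → 1 H
  atom 7: C, bond orders sum to 3 (valence 4) → 1 H
  atom 8: C, bond orders sum to 4 (valence 4) → 0 H
  atom 9: C, bond orders sum to 3 (valence 4) → 1 H
  atom 10: C, bond orders sum to 3 (valence 4) → 1 H
  atom 11: C, bond orders sum to 4 (valence 4) → 0 H
  atom 12: N, bond orders sum to 3 (valence 3) → 0 H
Totals → C:8, H:6, N:2, O:2.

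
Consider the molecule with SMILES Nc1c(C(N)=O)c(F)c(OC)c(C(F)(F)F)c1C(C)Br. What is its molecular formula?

Walk through each heavy atom and fill implicit hydrogens from standard valence (C 4, N 3, O 2, S 2, halogen 1); for lowercase aromatic atoms, an aromatic c carries 1 H when it has two neighbours and 0 H with three, and aromatic n carries 0 H:
  atom 1: N, bond orders sum to 1 (valence 3) → 2 H
  atom 2: aromatic c, 3 neighbours → 0 H
  atom 3: aromatic c, 3 neighbours → 0 H
  atom 4: C, bond orders sum to 4 (valence 4) → 0 H
  atom 5: N, bond orders sum to 1 (valence 3) → 2 H
  atom 6: O, bond orders sum to 2 (valence 2) → 0 H
  atom 7: aromatic c, 3 neighbours → 0 H
  atom 8: F (halogen, monovalent) → 0 H
  atom 9: aromatic c, 3 neighbours → 0 H
  atom 10: O, bond orders sum to 2 (valence 2) → 0 H
  atom 11: C, bond orders sum to 1 (valence 4) → 3 H
  atom 12: aromatic c, 3 neighbours → 0 H
  atom 13: C, bond orders sum to 4 (valence 4) → 0 H
  atom 14: F (halogen, monovalent) → 0 H
  atom 15: F (halogen, monovalent) → 0 H
  atom 16: F (halogen, monovalent) → 0 H
  atom 17: aromatic c, 3 neighbours → 0 H
  atom 18: C, bond orders sum to 3 (valence 4) → 1 H
  atom 19: C, bond orders sum to 1 (valence 4) → 3 H
  atom 20: Br (halogen, monovalent) → 0 H
Totals → C:11, H:11, Br:1, F:4, N:2, O:2.
In Hill order: C11H11BrF4N2O2.

C11H11BrF4N2O2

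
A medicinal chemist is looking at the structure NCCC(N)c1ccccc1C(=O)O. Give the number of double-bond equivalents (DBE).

5

Molecular formula: C10H14N2O2.
DoU = (2C + 2 + N − H − X) / 2, where X is the halogen count and O/S are ignored.
    = (2·10 + 2 + 2 − 14 − 0) / 2 = 10 / 2 = 5.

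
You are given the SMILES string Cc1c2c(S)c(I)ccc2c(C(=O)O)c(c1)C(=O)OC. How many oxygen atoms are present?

Scan the SMILES for O atoms (remember two-letter symbols like Cl and Br are single atoms).
Oxygen count: 4.

4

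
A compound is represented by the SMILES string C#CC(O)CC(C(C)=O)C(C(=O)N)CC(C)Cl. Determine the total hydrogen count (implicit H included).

18

Walk through each heavy atom and fill implicit hydrogens from standard valence (C 4, N 3, O 2, S 2, halogen 1):
  atom 1: C, bond orders sum to 3 (valence 4) → 1 H
  atom 2: C, bond orders sum to 4 (valence 4) → 0 H
  atom 3: C, bond orders sum to 3 (valence 4) → 1 H
  atom 4: O, bond orders sum to 1 (valence 2) → 1 H
  atom 5: C, bond orders sum to 2 (valence 4) → 2 H
  atom 6: C, bond orders sum to 3 (valence 4) → 1 H
  atom 7: C, bond orders sum to 4 (valence 4) → 0 H
  atom 8: C, bond orders sum to 1 (valence 4) → 3 H
  atom 9: O, bond orders sum to 2 (valence 2) → 0 H
  atom 10: C, bond orders sum to 3 (valence 4) → 1 H
  atom 11: C, bond orders sum to 4 (valence 4) → 0 H
  atom 12: O, bond orders sum to 2 (valence 2) → 0 H
  atom 13: N, bond orders sum to 1 (valence 3) → 2 H
  atom 14: C, bond orders sum to 2 (valence 4) → 2 H
  atom 15: C, bond orders sum to 3 (valence 4) → 1 H
  atom 16: C, bond orders sum to 1 (valence 4) → 3 H
  atom 17: Cl (halogen, monovalent) → 0 H
Total hydrogens: 18.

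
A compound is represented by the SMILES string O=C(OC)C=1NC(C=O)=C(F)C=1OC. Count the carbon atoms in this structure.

Count every carbon token in the SMILES (each C, including those in ring-closure positions and inside branches).
Carbon count: 8.

8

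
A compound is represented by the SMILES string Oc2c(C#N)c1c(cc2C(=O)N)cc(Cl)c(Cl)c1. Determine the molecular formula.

Walk through each heavy atom and fill implicit hydrogens from standard valence (C 4, N 3, O 2, S 2, halogen 1); for lowercase aromatic atoms, an aromatic c carries 1 H when it has two neighbours and 0 H with three, and aromatic n carries 0 H:
  atom 1: O, bond orders sum to 1 (valence 2) → 1 H
  atom 2: aromatic c, 3 neighbours → 0 H
  atom 3: aromatic c, 3 neighbours → 0 H
  atom 4: C, bond orders sum to 4 (valence 4) → 0 H
  atom 5: N, bond orders sum to 3 (valence 3) → 0 H
  atom 6: aromatic c, 3 neighbours → 0 H
  atom 7: aromatic c, 3 neighbours → 0 H
  atom 8: aromatic c, 2 neighbours → 1 H
  atom 9: aromatic c, 3 neighbours → 0 H
  atom 10: C, bond orders sum to 4 (valence 4) → 0 H
  atom 11: O, bond orders sum to 2 (valence 2) → 0 H
  atom 12: N, bond orders sum to 1 (valence 3) → 2 H
  atom 13: aromatic c, 2 neighbours → 1 H
  atom 14: aromatic c, 3 neighbours → 0 H
  atom 15: Cl (halogen, monovalent) → 0 H
  atom 16: aromatic c, 3 neighbours → 0 H
  atom 17: Cl (halogen, monovalent) → 0 H
  atom 18: aromatic c, 2 neighbours → 1 H
Totals → C:12, H:6, Cl:2, N:2, O:2.
In Hill order: C12H6Cl2N2O2.

C12H6Cl2N2O2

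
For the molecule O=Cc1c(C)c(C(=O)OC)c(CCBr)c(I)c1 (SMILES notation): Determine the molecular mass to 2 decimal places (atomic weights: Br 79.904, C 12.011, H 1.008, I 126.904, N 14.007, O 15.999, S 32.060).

411.03 g/mol

First, the molecular formula is C12H12BrIO3 (counting implicit H from valence).
  Br: 1 × 79.904 = 79.904
  C: 12 × 12.011 = 144.132
  H: 12 × 1.008 = 12.096
  I: 1 × 126.904 = 126.904
  O: 3 × 15.999 = 47.997
Sum: 1×79.904 + 12×12.011 + 12×1.008 + 1×126.904 + 3×15.999 = 411.033 → 411.03 g/mol.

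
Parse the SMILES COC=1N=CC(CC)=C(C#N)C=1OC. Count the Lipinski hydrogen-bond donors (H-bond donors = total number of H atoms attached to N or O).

Donors: find every N or O and count the H atoms it carries.
  atom 2 (O): bond orders sum to 2 → 0 H
  atom 4 (N): bond orders sum to 3 → 0 H
  atom 11 (N): bond orders sum to 3 → 0 H
  atom 13 (O): bond orders sum to 2 → 0 H
Lipinski HBD = 0.

0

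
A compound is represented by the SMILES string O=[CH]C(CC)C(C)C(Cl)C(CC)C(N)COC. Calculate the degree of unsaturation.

1

Degree of unsaturation = (number of rings) + (number of π bonds).
Ring closures in the SMILES: 0.
π bonds: 1 double bond (each 1 DoU) → 1 DoU from unsaturation.
Total DoU = 0 + 1 = 1.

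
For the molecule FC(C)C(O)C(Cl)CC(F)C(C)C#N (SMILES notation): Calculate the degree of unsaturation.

Degree of unsaturation = (number of rings) + (number of π bonds).
Ring closures in the SMILES: 0.
π bonds: 1 triple bond (each 2 DoU) → 2 DoU from unsaturation.
Total DoU = 0 + 2 = 2.

2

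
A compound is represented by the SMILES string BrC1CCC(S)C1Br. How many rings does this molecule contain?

In SMILES, each pair of matching ring-closure digits denotes one ring-closing bond; the number of such bonds equals the number of independent rings.
Ring-closure bonds here: 1.

1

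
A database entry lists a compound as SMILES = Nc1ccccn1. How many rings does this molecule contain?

In SMILES, each pair of matching ring-closure digits denotes one ring-closing bond; the number of such bonds equals the number of independent rings.
Ring-closure bonds here: 1.

1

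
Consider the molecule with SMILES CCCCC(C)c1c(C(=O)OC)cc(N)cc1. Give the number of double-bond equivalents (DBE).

5

Molecular formula: C14H21NO2.
DoU = (2C + 2 + N − H − X) / 2, where X is the halogen count and O/S are ignored.
    = (2·14 + 2 + 1 − 21 − 0) / 2 = 10 / 2 = 5.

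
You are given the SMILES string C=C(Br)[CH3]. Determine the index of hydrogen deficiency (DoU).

1

Degree of unsaturation = (number of rings) + (number of π bonds).
Ring closures in the SMILES: 0.
π bonds: 1 double bond (each 1 DoU) → 1 DoU from unsaturation.
Total DoU = 0 + 1 = 1.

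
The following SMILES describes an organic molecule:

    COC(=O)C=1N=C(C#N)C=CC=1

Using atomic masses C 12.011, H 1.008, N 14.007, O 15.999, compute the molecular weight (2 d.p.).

First, the molecular formula is C8H6N2O2 (counting implicit H from valence).
  C: 8 × 12.011 = 96.088
  H: 6 × 1.008 = 6.048
  N: 2 × 14.007 = 28.014
  O: 2 × 15.999 = 31.998
Sum: 8×12.011 + 6×1.008 + 2×14.007 + 2×15.999 = 162.148 → 162.15 g/mol.

162.15 g/mol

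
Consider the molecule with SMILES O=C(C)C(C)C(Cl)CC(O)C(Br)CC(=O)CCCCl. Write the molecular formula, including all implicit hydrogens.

Walk through each heavy atom and fill implicit hydrogens from standard valence (C 4, N 3, O 2, S 2, halogen 1):
  atom 1: O, bond orders sum to 2 (valence 2) → 0 H
  atom 2: C, bond orders sum to 4 (valence 4) → 0 H
  atom 3: C, bond orders sum to 1 (valence 4) → 3 H
  atom 4: C, bond orders sum to 3 (valence 4) → 1 H
  atom 5: C, bond orders sum to 1 (valence 4) → 3 H
  atom 6: C, bond orders sum to 3 (valence 4) → 1 H
  atom 7: Cl (halogen, monovalent) → 0 H
  atom 8: C, bond orders sum to 2 (valence 4) → 2 H
  atom 9: C, bond orders sum to 3 (valence 4) → 1 H
  atom 10: O, bond orders sum to 1 (valence 2) → 1 H
  atom 11: C, bond orders sum to 3 (valence 4) → 1 H
  atom 12: Br (halogen, monovalent) → 0 H
  atom 13: C, bond orders sum to 2 (valence 4) → 2 H
  atom 14: C, bond orders sum to 4 (valence 4) → 0 H
  atom 15: O, bond orders sum to 2 (valence 2) → 0 H
  atom 16: C, bond orders sum to 2 (valence 4) → 2 H
  atom 17: C, bond orders sum to 2 (valence 4) → 2 H
  atom 18: C, bond orders sum to 2 (valence 4) → 2 H
  atom 19: Cl (halogen, monovalent) → 0 H
Totals → C:13, H:21, Br:1, Cl:2, O:3.
In Hill order: C13H21BrCl2O3.

C13H21BrCl2O3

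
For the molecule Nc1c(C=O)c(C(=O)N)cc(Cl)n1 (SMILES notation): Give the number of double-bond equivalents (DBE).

6

Molecular formula: C7H6ClN3O2.
DoU = (2C + 2 + N − H − X) / 2, where X is the halogen count and O/S are ignored.
    = (2·7 + 2 + 3 − 6 − 1) / 2 = 12 / 2 = 6.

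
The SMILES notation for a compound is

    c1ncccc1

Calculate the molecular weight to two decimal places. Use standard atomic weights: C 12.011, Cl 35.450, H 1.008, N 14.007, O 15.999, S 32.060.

79.10 g/mol

First, the molecular formula is C5H5N (counting implicit H from valence).
  C: 5 × 12.011 = 60.055
  H: 5 × 1.008 = 5.040
  N: 1 × 14.007 = 14.007
Sum: 5×12.011 + 5×1.008 + 1×14.007 = 79.102 → 79.10 g/mol.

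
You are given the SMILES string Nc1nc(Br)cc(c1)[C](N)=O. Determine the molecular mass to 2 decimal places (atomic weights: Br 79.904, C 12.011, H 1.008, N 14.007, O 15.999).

216.04 g/mol

First, the molecular formula is C6H6BrN3O (counting implicit H from valence).
  Br: 1 × 79.904 = 79.904
  C: 6 × 12.011 = 72.066
  H: 6 × 1.008 = 6.048
  N: 3 × 14.007 = 42.021
  O: 1 × 15.999 = 15.999
Sum: 1×79.904 + 6×12.011 + 6×1.008 + 3×14.007 + 1×15.999 = 216.038 → 216.04 g/mol.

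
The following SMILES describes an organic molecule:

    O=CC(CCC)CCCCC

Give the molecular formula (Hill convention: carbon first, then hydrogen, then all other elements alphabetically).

C10H20O

Walk through each heavy atom and fill implicit hydrogens from standard valence (C 4, N 3, O 2, S 2, halogen 1):
  atom 1: O, bond orders sum to 2 (valence 2) → 0 H
  atom 2: C, bond orders sum to 3 (valence 4) → 1 H
  atom 3: C, bond orders sum to 3 (valence 4) → 1 H
  atom 4: C, bond orders sum to 2 (valence 4) → 2 H
  atom 5: C, bond orders sum to 2 (valence 4) → 2 H
  atom 6: C, bond orders sum to 1 (valence 4) → 3 H
  atom 7: C, bond orders sum to 2 (valence 4) → 2 H
  atom 8: C, bond orders sum to 2 (valence 4) → 2 H
  atom 9: C, bond orders sum to 2 (valence 4) → 2 H
  atom 10: C, bond orders sum to 2 (valence 4) → 2 H
  atom 11: C, bond orders sum to 1 (valence 4) → 3 H
Totals → C:10, H:20, O:1.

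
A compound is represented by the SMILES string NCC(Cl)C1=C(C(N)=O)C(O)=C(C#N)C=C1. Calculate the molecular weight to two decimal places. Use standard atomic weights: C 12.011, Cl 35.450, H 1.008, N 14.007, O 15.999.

239.66 g/mol

First, the molecular formula is C10H10ClN3O2 (counting implicit H from valence).
  C: 10 × 12.011 = 120.110
  Cl: 1 × 35.450 = 35.450
  H: 10 × 1.008 = 10.080
  N: 3 × 14.007 = 42.021
  O: 2 × 15.999 = 31.998
Sum: 10×12.011 + 1×35.450 + 10×1.008 + 3×14.007 + 2×15.999 = 239.659 → 239.66 g/mol.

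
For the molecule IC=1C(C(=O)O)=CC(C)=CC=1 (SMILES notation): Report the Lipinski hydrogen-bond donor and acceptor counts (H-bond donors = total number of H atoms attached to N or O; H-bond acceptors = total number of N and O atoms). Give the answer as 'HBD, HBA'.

Donors: find every N or O and count the H atoms it carries.
  atom 5 (O): bond orders sum to 2 → 0 H
  atom 6 (O): bond orders sum to 1 → 1 H
Lipinski HBD = 1.
Acceptors: N atoms = 0, O atoms = 2 → HBA = 2.

1, 2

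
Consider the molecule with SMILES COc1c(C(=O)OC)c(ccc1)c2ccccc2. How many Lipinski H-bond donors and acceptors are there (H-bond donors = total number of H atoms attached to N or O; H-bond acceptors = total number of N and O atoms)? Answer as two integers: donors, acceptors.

Donors: find every N or O and count the H atoms it carries.
  atom 2 (O): bond orders sum to 2 → 0 H
  atom 6 (O): bond orders sum to 2 → 0 H
  atom 7 (O): bond orders sum to 2 → 0 H
Lipinski HBD = 0.
Acceptors: N atoms = 0, O atoms = 3 → HBA = 3.

0, 3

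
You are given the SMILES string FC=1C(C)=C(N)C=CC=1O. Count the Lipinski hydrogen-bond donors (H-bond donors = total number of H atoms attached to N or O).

3

Donors: find every N or O and count the H atoms it carries.
  atom 6 (N): bond orders sum to 1 → 2 H
  atom 10 (O): bond orders sum to 1 → 1 H
Lipinski HBD = 3.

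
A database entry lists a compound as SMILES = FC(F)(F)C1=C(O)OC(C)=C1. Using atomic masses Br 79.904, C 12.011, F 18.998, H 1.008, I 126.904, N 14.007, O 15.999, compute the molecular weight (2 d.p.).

First, the molecular formula is C6H5F3O2 (counting implicit H from valence).
  C: 6 × 12.011 = 72.066
  F: 3 × 18.998 = 56.994
  H: 5 × 1.008 = 5.040
  O: 2 × 15.999 = 31.998
Sum: 6×12.011 + 3×18.998 + 5×1.008 + 2×15.999 = 166.098 → 166.10 g/mol.

166.10 g/mol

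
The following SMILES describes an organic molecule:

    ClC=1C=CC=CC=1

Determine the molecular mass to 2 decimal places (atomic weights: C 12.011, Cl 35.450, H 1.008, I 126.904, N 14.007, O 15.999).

112.56 g/mol

First, the molecular formula is C6H5Cl (counting implicit H from valence).
  C: 6 × 12.011 = 72.066
  Cl: 1 × 35.450 = 35.450
  H: 5 × 1.008 = 5.040
Sum: 6×12.011 + 1×35.450 + 5×1.008 = 112.556 → 112.56 g/mol.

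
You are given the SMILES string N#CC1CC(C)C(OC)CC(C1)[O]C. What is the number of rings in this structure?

1

In SMILES, each pair of matching ring-closure digits denotes one ring-closing bond; the number of such bonds equals the number of independent rings.
Ring-closure bonds here: 1.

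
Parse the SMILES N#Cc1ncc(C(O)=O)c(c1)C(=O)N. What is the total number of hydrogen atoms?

5

Walk through each heavy atom and fill implicit hydrogens from standard valence (C 4, N 3, O 2, S 2, halogen 1); for lowercase aromatic atoms, an aromatic c carries 1 H when it has two neighbours and 0 H with three, and aromatic n carries 0 H:
  atom 1: N, bond orders sum to 3 (valence 3) → 0 H
  atom 2: C, bond orders sum to 4 (valence 4) → 0 H
  atom 3: aromatic c, 3 neighbours → 0 H
  atom 4: aromatic n, 2 neighbours → 0 H
  atom 5: aromatic c, 2 neighbours → 1 H
  atom 6: aromatic c, 3 neighbours → 0 H
  atom 7: C, bond orders sum to 4 (valence 4) → 0 H
  atom 8: O, bond orders sum to 1 (valence 2) → 1 H
  atom 9: O, bond orders sum to 2 (valence 2) → 0 H
  atom 10: aromatic c, 3 neighbours → 0 H
  atom 11: aromatic c, 2 neighbours → 1 H
  atom 12: C, bond orders sum to 4 (valence 4) → 0 H
  atom 13: O, bond orders sum to 2 (valence 2) → 0 H
  atom 14: N, bond orders sum to 1 (valence 3) → 2 H
Total hydrogens: 5.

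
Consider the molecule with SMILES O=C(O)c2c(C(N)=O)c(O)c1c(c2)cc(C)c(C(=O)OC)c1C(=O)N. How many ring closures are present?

2

In SMILES, each pair of matching ring-closure digits denotes one ring-closing bond; the number of such bonds equals the number of independent rings.
Ring-closure bonds here: 2.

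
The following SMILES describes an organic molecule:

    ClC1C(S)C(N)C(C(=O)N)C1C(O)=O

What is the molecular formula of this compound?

C7H11ClN2O3S

Walk through each heavy atom and fill implicit hydrogens from standard valence (C 4, N 3, O 2, S 2, halogen 1):
  atom 1: Cl (halogen, monovalent) → 0 H
  atom 2: C, bond orders sum to 3 (valence 4) → 1 H
  atom 3: C, bond orders sum to 3 (valence 4) → 1 H
  atom 4: S, bond orders sum to 1 (valence 2) → 1 H
  atom 5: C, bond orders sum to 3 (valence 4) → 1 H
  atom 6: N, bond orders sum to 1 (valence 3) → 2 H
  atom 7: C, bond orders sum to 3 (valence 4) → 1 H
  atom 8: C, bond orders sum to 4 (valence 4) → 0 H
  atom 9: O, bond orders sum to 2 (valence 2) → 0 H
  atom 10: N, bond orders sum to 1 (valence 3) → 2 H
  atom 11: C, bond orders sum to 3 (valence 4) → 1 H
  atom 12: C, bond orders sum to 4 (valence 4) → 0 H
  atom 13: O, bond orders sum to 1 (valence 2) → 1 H
  atom 14: O, bond orders sum to 2 (valence 2) → 0 H
Totals → C:7, H:11, Cl:1, N:2, O:3, S:1.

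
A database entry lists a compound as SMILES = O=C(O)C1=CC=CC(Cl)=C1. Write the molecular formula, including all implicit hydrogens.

C7H5ClO2

Walk through each heavy atom and fill implicit hydrogens from standard valence (C 4, N 3, O 2, S 2, halogen 1):
  atom 1: O, bond orders sum to 2 (valence 2) → 0 H
  atom 2: C, bond orders sum to 4 (valence 4) → 0 H
  atom 3: O, bond orders sum to 1 (valence 2) → 1 H
  atom 4: C, bond orders sum to 4 (valence 4) → 0 H
  atom 5: C, bond orders sum to 3 (valence 4) → 1 H
  atom 6: C, bond orders sum to 3 (valence 4) → 1 H
  atom 7: C, bond orders sum to 3 (valence 4) → 1 H
  atom 8: C, bond orders sum to 4 (valence 4) → 0 H
  atom 9: Cl (halogen, monovalent) → 0 H
  atom 10: C, bond orders sum to 3 (valence 4) → 1 H
Totals → C:7, H:5, Cl:1, O:2.
In Hill order: C7H5ClO2.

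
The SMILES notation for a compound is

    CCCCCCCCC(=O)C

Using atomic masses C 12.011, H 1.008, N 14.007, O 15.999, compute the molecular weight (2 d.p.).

First, the molecular formula is C10H20O (counting implicit H from valence).
  C: 10 × 12.011 = 120.110
  H: 20 × 1.008 = 20.160
  O: 1 × 15.999 = 15.999
Sum: 10×12.011 + 20×1.008 + 1×15.999 = 156.269 → 156.27 g/mol.

156.27 g/mol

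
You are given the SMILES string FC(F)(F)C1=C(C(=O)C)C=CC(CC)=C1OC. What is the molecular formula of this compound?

Walk through each heavy atom and fill implicit hydrogens from standard valence (C 4, N 3, O 2, S 2, halogen 1):
  atom 1: F (halogen, monovalent) → 0 H
  atom 2: C, bond orders sum to 4 (valence 4) → 0 H
  atom 3: F (halogen, monovalent) → 0 H
  atom 4: F (halogen, monovalent) → 0 H
  atom 5: C, bond orders sum to 4 (valence 4) → 0 H
  atom 6: C, bond orders sum to 4 (valence 4) → 0 H
  atom 7: C, bond orders sum to 4 (valence 4) → 0 H
  atom 8: O, bond orders sum to 2 (valence 2) → 0 H
  atom 9: C, bond orders sum to 1 (valence 4) → 3 H
  atom 10: C, bond orders sum to 3 (valence 4) → 1 H
  atom 11: C, bond orders sum to 3 (valence 4) → 1 H
  atom 12: C, bond orders sum to 4 (valence 4) → 0 H
  atom 13: C, bond orders sum to 2 (valence 4) → 2 H
  atom 14: C, bond orders sum to 1 (valence 4) → 3 H
  atom 15: C, bond orders sum to 4 (valence 4) → 0 H
  atom 16: O, bond orders sum to 2 (valence 2) → 0 H
  atom 17: C, bond orders sum to 1 (valence 4) → 3 H
Totals → C:12, H:13, F:3, O:2.

C12H13F3O2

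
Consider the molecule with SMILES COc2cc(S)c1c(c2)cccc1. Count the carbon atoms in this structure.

Count every carbon token in the SMILES (each C, including those in ring-closure positions and inside branches).
Carbon count: 11.

11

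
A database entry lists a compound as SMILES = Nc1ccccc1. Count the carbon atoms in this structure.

Count every carbon token in the SMILES (each C, including those in ring-closure positions and inside branches).
Carbon count: 6.

6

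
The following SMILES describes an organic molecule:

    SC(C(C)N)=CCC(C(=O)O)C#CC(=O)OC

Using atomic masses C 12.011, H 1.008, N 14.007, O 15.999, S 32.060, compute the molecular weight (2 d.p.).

257.30 g/mol

First, the molecular formula is C11H15NO4S (counting implicit H from valence).
  C: 11 × 12.011 = 132.121
  H: 15 × 1.008 = 15.120
  N: 1 × 14.007 = 14.007
  O: 4 × 15.999 = 63.996
  S: 1 × 32.060 = 32.060
Sum: 11×12.011 + 15×1.008 + 1×14.007 + 4×15.999 + 1×32.060 = 257.304 → 257.30 g/mol.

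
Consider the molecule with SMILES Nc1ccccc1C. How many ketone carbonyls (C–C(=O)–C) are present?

0

Scan the SMILES for the ketone motif — none present.
Groups that are present: 1 primary amine.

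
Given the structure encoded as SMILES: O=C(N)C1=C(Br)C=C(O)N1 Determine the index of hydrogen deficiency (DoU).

4

Molecular formula: C5H5BrN2O2.
DoU = (2C + 2 + N − H − X) / 2, where X is the halogen count and O/S are ignored.
    = (2·5 + 2 + 2 − 5 − 1) / 2 = 8 / 2 = 4.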